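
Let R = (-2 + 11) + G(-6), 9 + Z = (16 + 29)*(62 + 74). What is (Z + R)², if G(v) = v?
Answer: 37380996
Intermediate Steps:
Z = 6111 (Z = -9 + (16 + 29)*(62 + 74) = -9 + 45*136 = -9 + 6120 = 6111)
R = 3 (R = (-2 + 11) - 6 = 9 - 6 = 3)
(Z + R)² = (6111 + 3)² = 6114² = 37380996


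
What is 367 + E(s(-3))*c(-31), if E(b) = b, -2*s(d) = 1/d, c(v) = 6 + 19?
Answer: 2227/6 ≈ 371.17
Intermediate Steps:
c(v) = 25
s(d) = -1/(2*d)
367 + E(s(-3))*c(-31) = 367 - ½/(-3)*25 = 367 - ½*(-⅓)*25 = 367 + (⅙)*25 = 367 + 25/6 = 2227/6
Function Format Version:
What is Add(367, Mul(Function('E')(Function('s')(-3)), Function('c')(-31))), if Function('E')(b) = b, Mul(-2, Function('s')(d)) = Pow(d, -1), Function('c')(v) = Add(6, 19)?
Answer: Rational(2227, 6) ≈ 371.17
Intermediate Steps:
Function('c')(v) = 25
Function('s')(d) = Mul(Rational(-1, 2), Pow(d, -1))
Add(367, Mul(Function('E')(Function('s')(-3)), Function('c')(-31))) = Add(367, Mul(Mul(Rational(-1, 2), Pow(-3, -1)), 25)) = Add(367, Mul(Mul(Rational(-1, 2), Rational(-1, 3)), 25)) = Add(367, Mul(Rational(1, 6), 25)) = Add(367, Rational(25, 6)) = Rational(2227, 6)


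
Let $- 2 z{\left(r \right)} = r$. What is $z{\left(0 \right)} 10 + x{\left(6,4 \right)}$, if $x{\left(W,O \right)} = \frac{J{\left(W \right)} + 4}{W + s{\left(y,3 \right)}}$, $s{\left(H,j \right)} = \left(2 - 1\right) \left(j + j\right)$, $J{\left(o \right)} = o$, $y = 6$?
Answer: $\frac{5}{6} \approx 0.83333$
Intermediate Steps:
$z{\left(r \right)} = - \frac{r}{2}$
$s{\left(H,j \right)} = 2 j$ ($s{\left(H,j \right)} = 1 \cdot 2 j = 2 j$)
$x{\left(W,O \right)} = \frac{4 + W}{6 + W}$ ($x{\left(W,O \right)} = \frac{W + 4}{W + 2 \cdot 3} = \frac{4 + W}{W + 6} = \frac{4 + W}{6 + W}$)
$z{\left(0 \right)} 10 + x{\left(6,4 \right)} = \left(- \frac{1}{2}\right) 0 \cdot 10 + \frac{4 + 6}{6 + 6} = 0 \cdot 10 + \frac{1}{12} \cdot 10 = 0 + \frac{1}{12} \cdot 10 = 0 + \frac{5}{6} = \frac{5}{6}$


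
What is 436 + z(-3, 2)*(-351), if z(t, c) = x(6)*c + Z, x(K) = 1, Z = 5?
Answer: -2021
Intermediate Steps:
z(t, c) = 5 + c (z(t, c) = 1*c + 5 = c + 5 = 5 + c)
436 + z(-3, 2)*(-351) = 436 + (5 + 2)*(-351) = 436 + 7*(-351) = 436 - 2457 = -2021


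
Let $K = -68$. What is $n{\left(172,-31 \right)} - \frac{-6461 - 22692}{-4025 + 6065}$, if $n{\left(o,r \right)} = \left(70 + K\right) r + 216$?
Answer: $\frac{343313}{2040} \approx 168.29$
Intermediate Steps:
$n{\left(o,r \right)} = 216 + 2 r$ ($n{\left(o,r \right)} = \left(70 - 68\right) r + 216 = 2 r + 216 = 216 + 2 r$)
$n{\left(172,-31 \right)} - \frac{-6461 - 22692}{-4025 + 6065} = \left(216 + 2 \left(-31\right)\right) - \frac{-6461 - 22692}{-4025 + 6065} = \left(216 - 62\right) - - \frac{29153}{2040} = 154 - \left(-29153\right) \frac{1}{2040} = 154 - - \frac{29153}{2040} = 154 + \frac{29153}{2040} = \frac{343313}{2040}$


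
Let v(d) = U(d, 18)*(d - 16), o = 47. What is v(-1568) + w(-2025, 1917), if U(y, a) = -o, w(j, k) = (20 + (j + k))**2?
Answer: 82192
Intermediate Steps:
w(j, k) = (20 + j + k)**2
U(y, a) = -47 (U(y, a) = -1*47 = -47)
v(d) = 752 - 47*d (v(d) = -47*(d - 16) = -47*(-16 + d) = 752 - 47*d)
v(-1568) + w(-2025, 1917) = (752 - 47*(-1568)) + (20 - 2025 + 1917)**2 = (752 + 73696) + (-88)**2 = 74448 + 7744 = 82192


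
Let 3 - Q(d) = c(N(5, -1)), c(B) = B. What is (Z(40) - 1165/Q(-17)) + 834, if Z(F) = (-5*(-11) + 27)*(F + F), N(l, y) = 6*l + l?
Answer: 237773/32 ≈ 7430.4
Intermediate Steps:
N(l, y) = 7*l
Q(d) = -32 (Q(d) = 3 - 7*5 = 3 - 1*35 = 3 - 35 = -32)
Z(F) = 164*F (Z(F) = (55 + 27)*(2*F) = 82*(2*F) = 164*F)
(Z(40) - 1165/Q(-17)) + 834 = (164*40 - 1165/(-32)) + 834 = (6560 - 1165*(-1/32)) + 834 = (6560 + 1165/32) + 834 = 211085/32 + 834 = 237773/32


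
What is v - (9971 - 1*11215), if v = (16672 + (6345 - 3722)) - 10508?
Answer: 10031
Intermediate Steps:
v = 8787 (v = (16672 + 2623) - 10508 = 19295 - 10508 = 8787)
v - (9971 - 1*11215) = 8787 - (9971 - 1*11215) = 8787 - (9971 - 11215) = 8787 - 1*(-1244) = 8787 + 1244 = 10031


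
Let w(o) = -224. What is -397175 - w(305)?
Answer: -396951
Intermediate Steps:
-397175 - w(305) = -397175 - 1*(-224) = -397175 + 224 = -396951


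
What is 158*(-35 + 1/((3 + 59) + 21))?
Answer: -458832/83 ≈ -5528.1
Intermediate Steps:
158*(-35 + 1/((3 + 59) + 21)) = 158*(-35 + 1/(62 + 21)) = 158*(-35 + 1/83) = 158*(-2904/83) = -458832/83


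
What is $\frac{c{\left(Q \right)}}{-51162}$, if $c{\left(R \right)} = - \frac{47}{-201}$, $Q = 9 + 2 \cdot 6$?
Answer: $- \frac{47}{10283562} \approx -4.5704 \cdot 10^{-6}$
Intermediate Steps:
$Q = 21$ ($Q = 9 + 12 = 21$)
$c{\left(R \right)} = \frac{47}{201}$ ($c{\left(R \right)} = \left(-47\right) \left(- \frac{1}{201}\right) = \frac{47}{201}$)
$\frac{c{\left(Q \right)}}{-51162} = \frac{47}{201 \left(-51162\right)} = \frac{47}{201} \left(- \frac{1}{51162}\right) = - \frac{47}{10283562}$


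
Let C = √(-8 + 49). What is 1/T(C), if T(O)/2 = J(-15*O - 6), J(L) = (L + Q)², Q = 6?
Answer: 1/18450 ≈ 5.4201e-5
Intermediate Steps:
C = √41 ≈ 6.4031
J(L) = (6 + L)² (J(L) = (L + 6)² = (6 + L)²)
T(O) = 450*O² (T(O) = 2*(6 + (-15*O - 6))² = 2*(6 + (-6 - 15*O))² = 2*(-15*O)² = 2*(225*O²) = 450*O²)
1/T(C) = 1/(450*(√41)²) = 1/(450*41) = 1/18450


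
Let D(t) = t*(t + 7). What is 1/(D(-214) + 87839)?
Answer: 1/132137 ≈ 7.5679e-6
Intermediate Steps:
D(t) = t*(7 + t)
1/(D(-214) + 87839) = 1/(-214*(7 - 214) + 87839) = 1/(-214*(-207) + 87839) = 1/(44298 + 87839) = 1/132137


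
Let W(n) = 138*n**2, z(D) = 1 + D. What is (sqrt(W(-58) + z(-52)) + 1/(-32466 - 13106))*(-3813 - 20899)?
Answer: 6178/11393 - 24712*sqrt(464181) ≈ -1.6836e+7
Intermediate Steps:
(sqrt(W(-58) + z(-52)) + 1/(-32466 - 13106))*(-3813 - 20899) = (sqrt(138*(-58)**2 + (1 - 52)) + 1/(-32466 - 13106))*(-3813 - 20899) = (sqrt(138*3364 - 51) + 1/(-45572))*(-24712) = (sqrt(464232 - 51) - 1/45572)*(-24712) = (sqrt(464181) - 1/45572)*(-24712) = (-1/45572 + sqrt(464181))*(-24712) = 6178/11393 - 24712*sqrt(464181)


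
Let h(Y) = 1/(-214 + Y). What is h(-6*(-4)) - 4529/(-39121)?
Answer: 43231/391210 ≈ 0.11051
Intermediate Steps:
h(-6*(-4)) - 4529/(-39121) = 1/(-214 - 6*(-4)) - 4529/(-39121) = 1/(-214 + 24) - 4529*(-1)/39121 = 1/(-190) - 1*(-4529/39121) = -1/190 + 4529/39121 = 43231/391210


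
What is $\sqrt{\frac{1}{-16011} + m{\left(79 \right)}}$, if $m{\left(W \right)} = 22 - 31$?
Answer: $\frac{10 i \sqrt{2563539}}{5337} \approx 3.0 i$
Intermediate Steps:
$m{\left(W \right)} = -9$ ($m{\left(W \right)} = 22 - 31 = -9$)
$\sqrt{\frac{1}{-16011} + m{\left(79 \right)}} = \sqrt{\frac{1}{-16011} - 9} = \sqrt{- \frac{1}{16011} - 9} = \sqrt{- \frac{144100}{16011}} = \frac{10 i \sqrt{2563539}}{5337}$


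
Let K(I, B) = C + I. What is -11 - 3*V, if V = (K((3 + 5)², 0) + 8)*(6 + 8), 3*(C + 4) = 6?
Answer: -2951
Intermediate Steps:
C = -2 (C = -4 + (⅓)*6 = -4 + 2 = -2)
K(I, B) = -2 + I
V = 980 (V = ((-2 + (3 + 5)²) + 8)*(6 + 8) = ((-2 + 8²) + 8)*14 = ((-2 + 64) + 8)*14 = (62 + 8)*14 = 70*14 = 980)
-11 - 3*V = -11 - 3*980 = -11 - 2940 = -2951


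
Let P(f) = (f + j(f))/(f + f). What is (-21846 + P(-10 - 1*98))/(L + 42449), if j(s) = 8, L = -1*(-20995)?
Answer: -1179659/3425976 ≈ -0.34433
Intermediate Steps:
L = 20995
P(f) = (8 + f)/(2*f) (P(f) = (f + 8)/(f + f) = (8 + f)/((2*f)) = (8 + f)*(1/(2*f)) = (8 + f)/(2*f))
(-21846 + P(-10 - 1*98))/(L + 42449) = (-21846 + (8 + (-10 - 1*98))/(2*(-10 - 1*98)))/(20995 + 42449) = (-21846 + (8 + (-10 - 98))/(2*(-10 - 98)))/63444 = (-21846 + (1/2)*(8 - 108)/(-108))*(1/63444) = (-21846 + (1/2)*(-1/108)*(-100))*(1/63444) = (-21846 + 25/54)*(1/63444) = -1179659/54*1/63444 = -1179659/3425976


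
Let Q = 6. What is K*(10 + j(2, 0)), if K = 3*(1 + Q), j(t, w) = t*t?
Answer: 294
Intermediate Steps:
j(t, w) = t²
K = 21 (K = 3*(1 + 6) = 3*7 = 21)
K*(10 + j(2, 0)) = 21*(10 + 2²) = 21*(10 + 4) = 21*14 = 294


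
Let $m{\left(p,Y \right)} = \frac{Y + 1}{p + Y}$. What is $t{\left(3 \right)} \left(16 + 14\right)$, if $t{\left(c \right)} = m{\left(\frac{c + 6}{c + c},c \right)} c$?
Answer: $80$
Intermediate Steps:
$m{\left(p,Y \right)} = \frac{1 + Y}{Y + p}$
$t{\left(c \right)} = \frac{c \left(1 + c\right)}{c + \frac{6 + c}{2 c}}$ ($t{\left(c \right)} = \frac{1 + c}{c + \frac{c + 6}{c + c}} c = \frac{1 + c}{c + \frac{6 + c}{2 c}} c = \frac{c \left(1 + c\right)}{c + \frac{6 + c}{2 c}}$)
$t{\left(3 \right)} \left(16 + 14\right) = \frac{2 \cdot 3^{2} \left(1 + 3\right)}{6 + 3 + 2 \cdot 3^{2}} \left(16 + 14\right) = 2 \cdot 9 \frac{1}{6 + 3 + 2 \cdot 9} \cdot 4 \cdot 30 = 2 \cdot 9 \frac{1}{6 + 3 + 18} \cdot 4 \cdot 30 = 2 \cdot 9 \cdot \frac{1}{27} \cdot 4 \cdot 30 = \frac{8}{3} \cdot 30 = 80$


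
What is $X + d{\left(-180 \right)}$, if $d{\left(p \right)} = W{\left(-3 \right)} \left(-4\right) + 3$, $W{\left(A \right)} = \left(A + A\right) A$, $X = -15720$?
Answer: $-15789$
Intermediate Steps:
$W{\left(A \right)} = 2 A^{2}$ ($W{\left(A \right)} = 2 A A = 2 A^{2}$)
$d{\left(p \right)} = -69$ ($d{\left(p \right)} = 2 \left(-3\right)^{2} \left(-4\right) + 3 = 2 \cdot 9 \left(-4\right) + 3 = 18 \left(-4\right) + 3 = -72 + 3 = -69$)
$X + d{\left(-180 \right)} = -15720 - 69 = -15789$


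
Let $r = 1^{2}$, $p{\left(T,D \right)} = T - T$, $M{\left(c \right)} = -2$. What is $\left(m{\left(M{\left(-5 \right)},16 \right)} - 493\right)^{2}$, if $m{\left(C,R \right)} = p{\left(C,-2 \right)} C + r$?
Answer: $242064$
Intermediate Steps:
$p{\left(T,D \right)} = 0$
$r = 1$
$m{\left(C,R \right)} = 1$ ($m{\left(C,R \right)} = 0 C + 1 = 0 + 1 = 1$)
$\left(m{\left(M{\left(-5 \right)},16 \right)} - 493\right)^{2} = \left(1 - 493\right)^{2} = \left(-492\right)^{2} = 242064$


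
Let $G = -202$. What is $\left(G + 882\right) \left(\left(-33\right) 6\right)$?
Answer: $-134640$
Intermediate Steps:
$\left(G + 882\right) \left(\left(-33\right) 6\right) = \left(-202 + 882\right) \left(\left(-33\right) 6\right) = 680 \left(-198\right) = -134640$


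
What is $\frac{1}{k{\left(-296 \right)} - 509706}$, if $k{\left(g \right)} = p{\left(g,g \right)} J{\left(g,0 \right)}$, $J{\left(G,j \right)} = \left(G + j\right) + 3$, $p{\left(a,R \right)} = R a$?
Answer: $- \frac{1}{26181194} \approx -3.8195 \cdot 10^{-8}$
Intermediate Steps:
$J{\left(G,j \right)} = 3 + G + j$
$k{\left(g \right)} = g^{2} \left(3 + g\right)$ ($k{\left(g \right)} = g g \left(3 + g + 0\right) = g^{2} \left(3 + g\right)$)
$\frac{1}{k{\left(-296 \right)} - 509706} = \frac{1}{\left(-296\right)^{2} \left(3 - 296\right) - 509706} = \frac{1}{87616 \left(-293\right) - 509706} = \frac{1}{-25671488 - 509706} = \frac{1}{-26181194} = - \frac{1}{26181194}$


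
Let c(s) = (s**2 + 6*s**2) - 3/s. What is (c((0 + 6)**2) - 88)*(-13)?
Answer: -1401491/12 ≈ -1.1679e+5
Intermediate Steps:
c(s) = -3/s + 7*s**2 (c(s) = 7*s**2 - 3/s = -3/s + 7*s**2)
(c((0 + 6)**2) - 88)*(-13) = ((-3 + 7*((0 + 6)**2)**3)/((0 + 6)**2) - 88)*(-13) = ((-3 + 7*(6**2)**3)/(6**2) - 88)*(-13) = ((-3 + 7*36**3)/36 - 88)*(-13) = ((-3 + 7*46656)/36 - 88)*(-13) = ((-3 + 326592)/36 - 88)*(-13) = ((1/36)*326589 - 88)*(-13) = (108863/12 - 88)*(-13) = (107807/12)*(-13) = -1401491/12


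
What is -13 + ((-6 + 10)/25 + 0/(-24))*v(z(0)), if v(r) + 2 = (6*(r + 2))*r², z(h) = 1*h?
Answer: -333/25 ≈ -13.320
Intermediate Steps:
z(h) = h
v(r) = -2 + r²*(12 + 6*r) (v(r) = -2 + (6*(r + 2))*r² = -2 + (6*(2 + r))*r² = -2 + (12 + 6*r)*r² = -2 + r²*(12 + 6*r))
-13 + ((-6 + 10)/25 + 0/(-24))*v(z(0)) = -13 + ((-6 + 10)/25 + 0/(-24))*(-2 + 6*0³ + 12*0²) = -13 + (4*(1/25) + 0*(-1/24))*(-2 + 6*0 + 12*0) = -13 + (4/25 + 0)*(-2 + 0 + 0) = -13 + (4/25)*(-2) = -13 - 8/25 = -333/25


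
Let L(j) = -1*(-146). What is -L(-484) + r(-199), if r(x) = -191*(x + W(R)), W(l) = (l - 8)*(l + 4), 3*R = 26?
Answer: 326251/9 ≈ 36250.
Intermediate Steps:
L(j) = 146
R = 26/3 (R = (1/3)*26 = 26/3 ≈ 8.6667)
W(l) = (-8 + l)*(4 + l)
r(x) = -14516/9 - 191*x (r(x) = -191*(x + (-32 + (26/3)**2 - 4*26/3)) = -191*(x + (-32 + 676/9 - 104/3)) = -191*(x + 76/9) = -191*(76/9 + x) = -14516/9 - 191*x)
-L(-484) + r(-199) = -1*146 + (-14516/9 - 191*(-199)) = -146 + (-14516/9 + 38009) = -146 + 327565/9 = 326251/9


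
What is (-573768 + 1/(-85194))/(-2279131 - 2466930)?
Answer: 48881590993/404335920834 ≈ 0.12089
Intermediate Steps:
(-573768 + 1/(-85194))/(-2279131 - 2466930) = (-573768 - 1/85194)/(-4746061) = -48881590993/85194*(-1/4746061) = 48881590993/404335920834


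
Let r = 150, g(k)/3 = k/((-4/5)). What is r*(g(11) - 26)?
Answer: -20175/2 ≈ -10088.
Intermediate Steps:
g(k) = -15*k/4 (g(k) = 3*(k/((-4/5))) = 3*(k/((-4*⅕))) = 3*(k/(-⅘)) = 3*(k*(-5/4)) = 3*(-5*k/4) = -15*k/4)
r*(g(11) - 26) = 150*(-15/4*11 - 26) = 150*(-165/4 - 26) = 150*(-269/4) = -20175/2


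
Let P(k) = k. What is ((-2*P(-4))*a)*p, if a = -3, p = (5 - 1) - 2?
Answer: -48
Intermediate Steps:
p = 2 (p = 4 - 2 = 2)
((-2*P(-4))*a)*p = (-2*(-4)*(-3))*2 = (8*(-3))*2 = -24*2 = -48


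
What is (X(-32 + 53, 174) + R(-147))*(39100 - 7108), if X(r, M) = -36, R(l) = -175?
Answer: -6750312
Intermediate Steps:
(X(-32 + 53, 174) + R(-147))*(39100 - 7108) = (-36 - 175)*(39100 - 7108) = -211*31992 = -6750312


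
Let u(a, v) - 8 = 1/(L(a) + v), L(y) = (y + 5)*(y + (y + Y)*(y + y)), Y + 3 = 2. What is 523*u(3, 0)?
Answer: 502603/120 ≈ 4188.4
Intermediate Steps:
Y = -1 (Y = -3 + 2 = -1)
L(y) = (5 + y)*(y + 2*y*(-1 + y)) (L(y) = (y + 5)*(y + (y - 1)*(y + y)) = (5 + y)*(y + (-1 + y)*(2*y)) = (5 + y)*(y + 2*y*(-1 + y)))
u(a, v) = 8 + 1/(v + a*(-5 + 2*a² + 9*a)) (u(a, v) = 8 + 1/(a*(-5 + 2*a² + 9*a) + v) = 8 + 1/(v + a*(-5 + 2*a² + 9*a)))
523*u(3, 0) = 523*((1 + 8*0 + 8*3*(-5 + 2*3² + 9*3))/(0 + 3*(-5 + 2*3² + 9*3))) = 523*((1 + 0 + 8*3*(-5 + 2*9 + 27))/(0 + 3*(-5 + 2*9 + 27))) = 523*((1 + 0 + 8*3*(-5 + 18 + 27))/(0 + 3*(-5 + 18 + 27))) = 523*((1 + 0 + 8*3*40)/(0 + 3*40)) = 523*((1 + 0 + 960)/(0 + 120)) = 523*(961/120) = 502603/120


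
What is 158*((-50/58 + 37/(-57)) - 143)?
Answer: -37742566/1653 ≈ -22833.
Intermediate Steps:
158*((-50/58 + 37/(-57)) - 143) = 158*((-50*1/58 + 37*(-1/57)) - 143) = 158*((-25/29 - 37/57) - 143) = 158*(-2498/1653 - 143) = 158*(-238877/1653) = -37742566/1653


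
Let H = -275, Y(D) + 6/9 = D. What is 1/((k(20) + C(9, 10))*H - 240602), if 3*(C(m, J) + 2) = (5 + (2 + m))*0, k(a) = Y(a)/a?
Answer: -6/1441907 ≈ -4.1612e-6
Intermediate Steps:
Y(D) = -⅔ + D
k(a) = (-⅔ + a)/a
C(m, J) = -2 (C(m, J) = -2 + ((5 + (2 + m))*0)/3 = -2 + ((7 + m)*0)/3 = -2 + (⅓)*0 = -2 + 0 = -2)
1/((k(20) + C(9, 10))*H - 240602) = 1/(((-⅔ + 20)/20 - 2)*(-275) - 240602) = 1/(((1/20)*(58/3) - 2)*(-275) - 240602) = 1/((29/30 - 2)*(-275) - 240602) = 1/(-31/30*(-275) - 240602) = 1/(1705/6 - 240602) = 1/(-1441907/6) = -6/1441907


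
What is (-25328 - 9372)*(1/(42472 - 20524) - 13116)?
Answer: 2497271963725/5487 ≈ 4.5512e+8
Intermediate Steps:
(-25328 - 9372)*(1/(42472 - 20524) - 13116) = -34700*(1/21948 - 13116) = -34700*(-287869967/21948) = 2497271963725/5487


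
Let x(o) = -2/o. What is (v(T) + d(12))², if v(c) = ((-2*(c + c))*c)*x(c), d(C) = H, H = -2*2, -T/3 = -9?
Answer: 44944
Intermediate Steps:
T = 27 (T = -3*(-9) = 27)
H = -4
d(C) = -4
v(c) = 8*c (v(c) = ((-2*(c + c))*c)*(-2/c) = ((-4*c)*c)*(-2/c) = (-4*c²)*(-2/c) = 8*c)
(v(T) + d(12))² = (8*27 - 4)² = (216 - 4)² = 212² = 44944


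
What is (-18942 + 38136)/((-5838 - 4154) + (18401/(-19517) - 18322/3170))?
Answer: -296877868665/154652467631 ≈ -1.9196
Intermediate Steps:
(-18942 + 38136)/((-5838 - 4154) + (18401/(-19517) - 18322/3170)) = 19194/(-9992 + (18401*(-1/19517) - 18322*1/3170)) = 19194/(-9992 + (-18401/19517 - 9161/1585)) = 19194/(-9992 - 207960822/30934445) = 19194/(-309304935262/30934445) = 19194*(-30934445/309304935262) = -296877868665/154652467631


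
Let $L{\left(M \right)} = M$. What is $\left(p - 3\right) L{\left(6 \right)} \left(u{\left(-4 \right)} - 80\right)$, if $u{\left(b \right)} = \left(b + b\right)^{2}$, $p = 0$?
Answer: $288$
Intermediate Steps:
$u{\left(b \right)} = 4 b^{2}$ ($u{\left(b \right)} = \left(2 b\right)^{2} = 4 b^{2}$)
$\left(p - 3\right) L{\left(6 \right)} \left(u{\left(-4 \right)} - 80\right) = \left(0 - 3\right) 6 \left(4 \left(-4\right)^{2} - 80\right) = \left(-3\right) 6 \left(4 \cdot 16 - 80\right) = - 18 \left(64 - 80\right) = \left(-18\right) \left(-16\right) = 288$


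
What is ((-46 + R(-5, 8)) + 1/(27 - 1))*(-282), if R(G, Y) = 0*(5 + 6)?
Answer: 168495/13 ≈ 12961.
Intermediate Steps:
R(G, Y) = 0 (R(G, Y) = 0*11 = 0)
((-46 + R(-5, 8)) + 1/(27 - 1))*(-282) = ((-46 + 0) + 1/(27 - 1))*(-282) = (-46 + 1/26)*(-282) = -1195/26*(-282) = 168495/13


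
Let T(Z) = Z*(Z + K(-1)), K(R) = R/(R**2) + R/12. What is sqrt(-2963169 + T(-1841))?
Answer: sqrt(15411831)/6 ≈ 654.30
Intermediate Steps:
K(R) = 1/R + R/12 (K(R) = R/R**2 + R*(1/12) = 1/R + R/12)
T(Z) = Z*(-13/12 + Z) (T(Z) = Z*(Z + (1/(-1) + (1/12)*(-1))) = Z*(Z + (-1 - 1/12)) = Z*(Z - 13/12) = Z*(-13/12 + Z))
sqrt(-2963169 + T(-1841)) = sqrt(-2963169 + (1/12)*(-1841)*(-13 + 12*(-1841))) = sqrt(-2963169 + (1/12)*(-1841)*(-13 - 22092)) = sqrt(-2963169 + (1/12)*(-1841)*(-22105)) = sqrt(-2963169 + 40695305/12) = sqrt(5137277/12) = sqrt(15411831)/6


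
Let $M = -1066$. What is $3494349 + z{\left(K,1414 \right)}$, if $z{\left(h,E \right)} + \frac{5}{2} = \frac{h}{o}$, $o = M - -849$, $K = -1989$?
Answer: $\frac{1516550359}{434} \approx 3.4944 \cdot 10^{6}$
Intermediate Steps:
$o = -217$ ($o = -1066 - -849 = -1066 + 849 = -217$)
$z{\left(h,E \right)} = - \frac{5}{2} - \frac{h}{217}$ ($z{\left(h,E \right)} = - \frac{5}{2} + \frac{h}{-217} = - \frac{5}{2} + h \left(- \frac{1}{217}\right) = - \frac{5}{2} - \frac{h}{217}$)
$3494349 + z{\left(K,1414 \right)} = 3494349 - - \frac{2893}{434} = 3494349 + \left(- \frac{5}{2} + \frac{1989}{217}\right) = 3494349 + \frac{2893}{434} = \frac{1516550359}{434}$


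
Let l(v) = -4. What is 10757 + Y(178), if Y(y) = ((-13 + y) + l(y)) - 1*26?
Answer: 10892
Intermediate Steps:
Y(y) = -43 + y (Y(y) = ((-13 + y) - 4) - 1*26 = (-17 + y) - 26 = -43 + y)
10757 + Y(178) = 10757 + (-43 + 178) = 10757 + 135 = 10892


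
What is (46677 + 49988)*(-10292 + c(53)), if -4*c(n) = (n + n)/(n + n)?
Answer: -3979601385/4 ≈ -9.9490e+8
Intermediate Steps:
c(n) = -¼ (c(n) = -(n + n)/(4*(n + n)) = -2*n/(4*(2*n)) = -2*n*1/(2*n)/4 = -¼*1 = -¼)
(46677 + 49988)*(-10292 + c(53)) = (46677 + 49988)*(-10292 - ¼) = 96665*(-41169/4) = -3979601385/4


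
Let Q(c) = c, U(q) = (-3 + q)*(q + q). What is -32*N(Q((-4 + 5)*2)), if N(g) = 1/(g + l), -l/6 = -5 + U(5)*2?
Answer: 2/13 ≈ 0.15385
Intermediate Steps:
U(q) = 2*q*(-3 + q) (U(q) = (-3 + q)*(2*q) = 2*q*(-3 + q))
l = -210 (l = -6*(-5 + (2*5*(-3 + 5))*2) = -6*(-5 + (2*5*2)*2) = -6*(-5 + 20*2) = -6*(-5 + 40) = -6*35 = -210)
N(g) = 1/(-210 + g) (N(g) = 1/(g - 210) = 1/(-210 + g))
-32*N(Q((-4 + 5)*2)) = -32/(-210 + (-4 + 5)*2) = -32/(-210 + 1*2) = -32/(-210 + 2) = -32/(-208) = -32*(-1/208) = 2/13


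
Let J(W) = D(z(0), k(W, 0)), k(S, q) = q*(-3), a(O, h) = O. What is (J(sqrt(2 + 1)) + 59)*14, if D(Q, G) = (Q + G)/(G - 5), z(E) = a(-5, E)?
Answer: 840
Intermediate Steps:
z(E) = -5
k(S, q) = -3*q
D(Q, G) = (G + Q)/(-5 + G)
J(W) = 1 (J(W) = (-3*0 - 5)/(-5 - 3*0) = (0 - 5)/(-5 + 0) = -5/(-5) = -1/5*(-5) = 1)
(J(sqrt(2 + 1)) + 59)*14 = (1 + 59)*14 = 60*14 = 840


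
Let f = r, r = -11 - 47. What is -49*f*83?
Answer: 235886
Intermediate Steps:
r = -58
f = -58
-49*f*83 = -49*(-58)*83 = 2842*83 = 235886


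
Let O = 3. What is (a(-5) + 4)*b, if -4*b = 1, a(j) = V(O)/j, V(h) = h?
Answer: -17/20 ≈ -0.85000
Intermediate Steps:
a(j) = 3/j
b = -¼ (b = -¼*1 = -¼ ≈ -0.25000)
(a(-5) + 4)*b = (3/(-5) + 4)*(-¼) = (3*(-⅕) + 4)*(-¼) = (-⅗ + 4)*(-¼) = (17/5)*(-¼) = -17/20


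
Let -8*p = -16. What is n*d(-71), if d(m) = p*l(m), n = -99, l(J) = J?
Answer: 14058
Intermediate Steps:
p = 2 (p = -⅛*(-16) = 2)
d(m) = 2*m
n*d(-71) = -198*(-71) = -99*(-142) = 14058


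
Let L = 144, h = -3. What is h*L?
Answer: -432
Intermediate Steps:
h*L = -3*144 = -432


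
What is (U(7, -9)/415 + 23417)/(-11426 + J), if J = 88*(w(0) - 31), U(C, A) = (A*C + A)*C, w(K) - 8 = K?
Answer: -9717551/5581750 ≈ -1.7410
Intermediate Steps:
w(K) = 8 + K
U(C, A) = C*(A + A*C) (U(C, A) = (A + A*C)*C = C*(A + A*C))
J = -2024 (J = 88*((8 + 0) - 31) = 88*(8 - 31) = 88*(-23) = -2024)
(U(7, -9)/415 + 23417)/(-11426 + J) = (-9*7*(1 + 7)/415 + 23417)/(-11426 - 2024) = (-9*7*8*(1/415) + 23417)/(-13450) = (-504*1/415 + 23417)*(-1/13450) = (-504/415 + 23417)*(-1/13450) = (9717551/415)*(-1/13450) = -9717551/5581750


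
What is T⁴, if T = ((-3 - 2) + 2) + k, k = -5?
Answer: 4096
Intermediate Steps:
T = -8 (T = ((-3 - 2) + 2) - 5 = (-5 + 2) - 5 = -3 - 5 = -8)
T⁴ = (-8)⁴ = 4096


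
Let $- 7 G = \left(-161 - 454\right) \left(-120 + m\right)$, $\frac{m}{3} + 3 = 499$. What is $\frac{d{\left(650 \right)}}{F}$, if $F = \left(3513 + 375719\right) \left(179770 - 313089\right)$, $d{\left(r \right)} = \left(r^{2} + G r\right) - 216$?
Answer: $- \frac{137453497}{88477954264} \approx -0.0015535$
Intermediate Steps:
$m = 1488$ ($m = -9 + 3 \cdot 499 = -9 + 1497 = 1488$)
$G = \frac{841320}{7}$ ($G = - \frac{\left(-161 - 454\right) \left(-120 + 1488\right)}{7} = - \frac{\left(-615\right) 1368}{7} = \left(- \frac{1}{7}\right) \left(-841320\right) = \frac{841320}{7} \approx 1.2019 \cdot 10^{5}$)
$d{\left(r \right)} = -216 + r^{2} + \frac{841320 r}{7}$ ($d{\left(r \right)} = \left(r^{2} + \frac{841320 r}{7}\right) - 216 = -216 + r^{2} + \frac{841320 r}{7}$)
$F = -50558831008$ ($F = 379232 \left(-133319\right) = -50558831008$)
$\frac{d{\left(650 \right)}}{F} = \frac{-216 + 650^{2} + \frac{841320}{7} \cdot 650}{-50558831008} = \left(-216 + 422500 + \frac{546858000}{7}\right) \left(- \frac{1}{50558831008}\right) = \frac{549813988}{7} \left(- \frac{1}{50558831008}\right) = - \frac{137453497}{88477954264}$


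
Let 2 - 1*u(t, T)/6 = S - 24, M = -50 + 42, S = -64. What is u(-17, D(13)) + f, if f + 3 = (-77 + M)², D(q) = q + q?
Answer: 7762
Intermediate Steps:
D(q) = 2*q
M = -8
f = 7222 (f = -3 + (-77 - 8)² = -3 + (-85)² = -3 + 7225 = 7222)
u(t, T) = 540 (u(t, T) = 12 - 6*(-64 - 24) = 12 - 6*(-88) = 12 + 528 = 540)
u(-17, D(13)) + f = 540 + 7222 = 7762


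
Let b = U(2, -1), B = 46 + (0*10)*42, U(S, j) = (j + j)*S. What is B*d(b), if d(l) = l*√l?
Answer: -368*I ≈ -368.0*I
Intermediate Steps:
U(S, j) = 2*S*j (U(S, j) = (2*j)*S = 2*S*j)
B = 46 (B = 46 + 0*42 = 46 + 0 = 46)
b = -4 (b = 2*2*(-1) = -4)
d(l) = l^(3/2)
B*d(b) = 46*(-4)^(3/2) = 46*(-8*I) = -368*I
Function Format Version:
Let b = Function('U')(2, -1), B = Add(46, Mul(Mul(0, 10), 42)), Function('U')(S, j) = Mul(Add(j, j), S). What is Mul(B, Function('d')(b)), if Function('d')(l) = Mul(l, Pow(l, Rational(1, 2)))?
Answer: Mul(-368, I) ≈ Mul(-368.00, I)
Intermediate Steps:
Function('U')(S, j) = Mul(2, S, j) (Function('U')(S, j) = Mul(Mul(2, j), S) = Mul(2, S, j))
B = 46 (B = Add(46, Mul(0, 42)) = Add(46, 0) = 46)
b = -4 (b = Mul(2, 2, -1) = -4)
Function('d')(l) = Pow(l, Rational(3, 2))
Mul(B, Function('d')(b)) = Mul(46, Pow(-4, Rational(3, 2))) = Mul(46, Mul(-8, I)) = Mul(-368, I)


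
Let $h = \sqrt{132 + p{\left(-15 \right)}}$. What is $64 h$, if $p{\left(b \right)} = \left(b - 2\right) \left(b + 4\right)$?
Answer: $64 \sqrt{319} \approx 1143.1$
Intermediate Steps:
$p{\left(b \right)} = \left(-2 + b\right) \left(4 + b\right)$
$h = \sqrt{319}$ ($h = \sqrt{132 + \left(-8 + \left(-15\right)^{2} + 2 \left(-15\right)\right)} = \sqrt{132 - -187} = \sqrt{132 + 187} = \sqrt{319} \approx 17.861$)
$64 h = 64 \sqrt{319}$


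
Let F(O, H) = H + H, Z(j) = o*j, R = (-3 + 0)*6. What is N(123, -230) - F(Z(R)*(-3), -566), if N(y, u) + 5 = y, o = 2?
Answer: 1250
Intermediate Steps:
N(y, u) = -5 + y
R = -18 (R = -3*6 = -18)
Z(j) = 2*j
F(O, H) = 2*H
N(123, -230) - F(Z(R)*(-3), -566) = (-5 + 123) - 2*(-566) = 118 - 1*(-1132) = 118 + 1132 = 1250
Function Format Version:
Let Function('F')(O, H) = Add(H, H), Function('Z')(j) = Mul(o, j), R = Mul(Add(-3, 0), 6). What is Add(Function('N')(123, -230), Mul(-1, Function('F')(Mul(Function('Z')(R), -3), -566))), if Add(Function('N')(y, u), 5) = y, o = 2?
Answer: 1250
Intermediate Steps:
Function('N')(y, u) = Add(-5, y)
R = -18 (R = Mul(-3, 6) = -18)
Function('Z')(j) = Mul(2, j)
Function('F')(O, H) = Mul(2, H)
Add(Function('N')(123, -230), Mul(-1, Function('F')(Mul(Function('Z')(R), -3), -566))) = Add(Add(-5, 123), Mul(-1, Mul(2, -566))) = Add(118, Mul(-1, -1132)) = Add(118, 1132) = 1250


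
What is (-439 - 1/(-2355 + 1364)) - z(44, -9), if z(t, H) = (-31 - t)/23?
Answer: -9931779/22793 ≈ -435.74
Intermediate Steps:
z(t, H) = -31/23 - t/23 (z(t, H) = (-31 - t)*(1/23) = -31/23 - t/23)
(-439 - 1/(-2355 + 1364)) - z(44, -9) = (-439 - 1/(-2355 + 1364)) - (-31/23 - 1/23*44) = (-439 - 1/(-991)) - (-31/23 - 44/23) = (-439 - 1*(-1/991)) - 1*(-75/23) = (-439 + 1/991) + 75/23 = -435048/991 + 75/23 = -9931779/22793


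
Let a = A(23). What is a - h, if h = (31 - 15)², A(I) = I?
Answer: -233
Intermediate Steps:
a = 23
h = 256 (h = 16² = 256)
a - h = 23 - 1*256 = 23 - 256 = -233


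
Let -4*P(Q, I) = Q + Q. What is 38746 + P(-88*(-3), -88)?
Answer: 38614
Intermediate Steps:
P(Q, I) = -Q/2 (P(Q, I) = -(Q + Q)/4 = -Q/2)
38746 + P(-88*(-3), -88) = 38746 - (-44)*(-3) = 38746 - ½*264 = 38746 - 132 = 38614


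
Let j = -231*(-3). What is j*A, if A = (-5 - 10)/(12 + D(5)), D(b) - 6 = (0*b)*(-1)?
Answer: -1155/2 ≈ -577.50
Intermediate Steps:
D(b) = 6 (D(b) = 6 + (0*b)*(-1) = 6 + 0*(-1) = 6 + 0 = 6)
A = -5/6 (A = (-5 - 10)/(12 + 6) = -15/18 = -15*1/18 = -5/6 ≈ -0.83333)
j = 693
j*A = 693*(-5/6) = -1155/2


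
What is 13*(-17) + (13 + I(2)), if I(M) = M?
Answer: -206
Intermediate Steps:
13*(-17) + (13 + I(2)) = 13*(-17) + (13 + 2) = -221 + 15 = -206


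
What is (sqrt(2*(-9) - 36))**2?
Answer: -54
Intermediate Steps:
(sqrt(2*(-9) - 36))**2 = (sqrt(-18 - 36))**2 = (sqrt(-54))**2 = (3*I*sqrt(6))**2 = -54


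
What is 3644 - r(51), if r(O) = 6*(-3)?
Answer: 3662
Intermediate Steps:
r(O) = -18
3644 - r(51) = 3644 - 1*(-18) = 3644 + 18 = 3662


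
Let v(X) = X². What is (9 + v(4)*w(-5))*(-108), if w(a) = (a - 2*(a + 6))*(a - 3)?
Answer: -97740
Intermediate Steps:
w(a) = (-12 - a)*(-3 + a) (w(a) = (a - 2*(6 + a))*(-3 + a) = (a + (-12 - 2*a))*(-3 + a) = (-12 - a)*(-3 + a))
(9 + v(4)*w(-5))*(-108) = (9 + 4²*(36 - 1*(-5)² - 9*(-5)))*(-108) = (9 + 16*(36 - 1*25 + 45))*(-108) = (9 + 16*(36 - 25 + 45))*(-108) = (9 + 16*56)*(-108) = (9 + 896)*(-108) = 905*(-108) = -97740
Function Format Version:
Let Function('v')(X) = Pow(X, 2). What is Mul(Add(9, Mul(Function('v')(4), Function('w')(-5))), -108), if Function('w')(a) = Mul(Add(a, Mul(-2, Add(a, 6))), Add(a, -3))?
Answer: -97740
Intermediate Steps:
Function('w')(a) = Mul(Add(-12, Mul(-1, a)), Add(-3, a)) (Function('w')(a) = Mul(Add(a, Mul(-2, Add(6, a))), Add(-3, a)) = Mul(Add(a, Add(-12, Mul(-2, a))), Add(-3, a)) = Mul(Add(-12, Mul(-1, a)), Add(-3, a)))
Mul(Add(9, Mul(Function('v')(4), Function('w')(-5))), -108) = Mul(Add(9, Mul(Pow(4, 2), Add(36, Mul(-1, Pow(-5, 2)), Mul(-9, -5)))), -108) = Mul(Add(9, Mul(16, Add(36, Mul(-1, 25), 45))), -108) = Mul(Add(9, Mul(16, Add(36, -25, 45))), -108) = Mul(Add(9, Mul(16, 56)), -108) = Mul(Add(9, 896), -108) = Mul(905, -108) = -97740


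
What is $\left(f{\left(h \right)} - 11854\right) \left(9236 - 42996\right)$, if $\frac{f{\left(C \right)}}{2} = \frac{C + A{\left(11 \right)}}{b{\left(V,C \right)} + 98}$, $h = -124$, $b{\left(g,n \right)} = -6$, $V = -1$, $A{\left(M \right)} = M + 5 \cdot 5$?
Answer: $\frac{9205879360}{23} \approx 4.0026 \cdot 10^{8}$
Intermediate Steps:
$A{\left(M \right)} = 25 + M$ ($A{\left(M \right)} = M + 25 = 25 + M$)
$f{\left(C \right)} = \frac{18}{23} + \frac{C}{46}$ ($f{\left(C \right)} = 2 \frac{C + \left(25 + 11\right)}{-6 + 98} = 2 \frac{C + 36}{92} = 2 \left(36 + C\right) \frac{1}{92} = 2 \left(\frac{9}{23} + \frac{C}{92}\right) = \frac{18}{23} + \frac{C}{46}$)
$\left(f{\left(h \right)} - 11854\right) \left(9236 - 42996\right) = \left(\left(\frac{18}{23} + \frac{1}{46} \left(-124\right)\right) - 11854\right) \left(9236 - 42996\right) = \left(\left(\frac{18}{23} - \frac{62}{23}\right) - 11854\right) \left(-33760\right) = \left(- \frac{44}{23} - 11854\right) \left(-33760\right) = \left(- \frac{272686}{23}\right) \left(-33760\right) = \frac{9205879360}{23}$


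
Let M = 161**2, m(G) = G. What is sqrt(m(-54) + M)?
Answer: sqrt(25867) ≈ 160.83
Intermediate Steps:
M = 25921
sqrt(m(-54) + M) = sqrt(-54 + 25921) = sqrt(25867)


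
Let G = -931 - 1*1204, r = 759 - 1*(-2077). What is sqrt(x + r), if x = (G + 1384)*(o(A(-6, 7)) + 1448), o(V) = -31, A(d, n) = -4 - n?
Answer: I*sqrt(1061331) ≈ 1030.2*I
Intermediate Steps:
r = 2836 (r = 759 + 2077 = 2836)
G = -2135 (G = -931 - 1204 = -2135)
x = -1064167 (x = (-2135 + 1384)*(-31 + 1448) = -751*1417 = -1064167)
sqrt(x + r) = sqrt(-1064167 + 2836) = sqrt(-1061331) = I*sqrt(1061331)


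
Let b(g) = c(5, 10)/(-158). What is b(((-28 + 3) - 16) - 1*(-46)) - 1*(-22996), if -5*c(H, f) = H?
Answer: 3633369/158 ≈ 22996.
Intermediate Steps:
c(H, f) = -H/5
b(g) = 1/158 (b(g) = -1/5*5/(-158) = -1*(-1/158) = 1/158)
b(((-28 + 3) - 16) - 1*(-46)) - 1*(-22996) = 1/158 - 1*(-22996) = 1/158 + 22996 = 3633369/158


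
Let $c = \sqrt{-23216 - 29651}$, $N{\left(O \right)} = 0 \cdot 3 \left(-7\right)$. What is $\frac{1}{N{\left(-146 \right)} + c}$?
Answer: $- \frac{i \sqrt{52867}}{52867} \approx - 0.0043492 i$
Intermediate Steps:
$N{\left(O \right)} = 0$ ($N{\left(O \right)} = 0 \left(-7\right) = 0$)
$c = i \sqrt{52867}$ ($c = \sqrt{-52867} = i \sqrt{52867} \approx 229.93 i$)
$\frac{1}{N{\left(-146 \right)} + c} = \frac{1}{0 + i \sqrt{52867}} = \frac{1}{i \sqrt{52867}} = - \frac{i \sqrt{52867}}{52867}$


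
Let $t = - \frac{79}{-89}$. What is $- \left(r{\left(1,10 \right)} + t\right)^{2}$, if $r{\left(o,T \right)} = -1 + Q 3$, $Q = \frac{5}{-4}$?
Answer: $- \frac{1890625}{126736} \approx -14.918$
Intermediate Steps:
$Q = - \frac{5}{4}$ ($Q = 5 \left(- \frac{1}{4}\right) = - \frac{5}{4} \approx -1.25$)
$r{\left(o,T \right)} = - \frac{19}{4}$ ($r{\left(o,T \right)} = -1 - \frac{15}{4} = - \frac{19}{4}$)
$t = \frac{79}{89}$ ($t = \left(-79\right) \left(- \frac{1}{89}\right) = \frac{79}{89} \approx 0.88764$)
$- \left(r{\left(1,10 \right)} + t\right)^{2} = - \left(- \frac{19}{4} + \frac{79}{89}\right)^{2} = - \left(- \frac{1375}{356}\right)^{2} = \left(-1\right) \frac{1890625}{126736} = - \frac{1890625}{126736}$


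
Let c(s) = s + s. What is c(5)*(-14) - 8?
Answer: -148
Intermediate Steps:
c(s) = 2*s
c(5)*(-14) - 8 = (2*5)*(-14) - 8 = 10*(-14) - 8 = -140 - 8 = -148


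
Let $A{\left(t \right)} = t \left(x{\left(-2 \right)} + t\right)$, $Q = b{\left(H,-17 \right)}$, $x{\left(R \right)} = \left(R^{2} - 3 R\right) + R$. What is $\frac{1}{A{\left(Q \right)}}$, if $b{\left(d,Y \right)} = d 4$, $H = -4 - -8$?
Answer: $\frac{1}{384} \approx 0.0026042$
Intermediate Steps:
$H = 4$ ($H = -4 + 8 = 4$)
$b{\left(d,Y \right)} = 4 d$
$x{\left(R \right)} = R^{2} - 2 R$
$Q = 16$ ($Q = 4 \cdot 4 = 16$)
$A{\left(t \right)} = t \left(8 + t\right)$ ($A{\left(t \right)} = t \left(- 2 \left(-2 - 2\right) + t\right) = t \left(\left(-2\right) \left(-4\right) + t\right) = t \left(8 + t\right)$)
$\frac{1}{A{\left(Q \right)}} = \frac{1}{16 \left(8 + 16\right)} = \frac{1}{16 \cdot 24} = \frac{1}{384}$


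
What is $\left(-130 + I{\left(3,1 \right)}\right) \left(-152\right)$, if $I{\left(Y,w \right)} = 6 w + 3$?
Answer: $18392$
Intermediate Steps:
$I{\left(Y,w \right)} = 3 + 6 w$
$\left(-130 + I{\left(3,1 \right)}\right) \left(-152\right) = \left(-130 + \left(3 + 6 \cdot 1\right)\right) \left(-152\right) = \left(-130 + \left(3 + 6\right)\right) \left(-152\right) = \left(-130 + 9\right) \left(-152\right) = \left(-121\right) \left(-152\right) = 18392$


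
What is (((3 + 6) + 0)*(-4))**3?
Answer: -46656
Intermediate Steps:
(((3 + 6) + 0)*(-4))**3 = ((9 + 0)*(-4))**3 = (9*(-4))**3 = (-36)**3 = -46656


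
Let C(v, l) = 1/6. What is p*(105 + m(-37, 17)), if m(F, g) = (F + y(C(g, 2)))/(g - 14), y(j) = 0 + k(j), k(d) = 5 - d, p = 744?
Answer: 210428/3 ≈ 70143.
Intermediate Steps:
C(v, l) = ⅙ (C(v, l) = 1*(⅙) = ⅙)
y(j) = 5 - j (y(j) = 0 + (5 - j) = 5 - j)
m(F, g) = (29/6 + F)/(-14 + g) (m(F, g) = (F + (5 - 1*⅙))/(g - 14) = (F + (5 - ⅙))/(-14 + g) = (F + 29/6)/(-14 + g) = (29/6 + F)/(-14 + g))
p*(105 + m(-37, 17)) = 744*(105 + (29/6 - 37)/(-14 + 17)) = 744*(105 - 193/6/3) = 744*(105 + (⅓)*(-193/6)) = 744*(105 - 193/18) = 744*(1697/18) = 210428/3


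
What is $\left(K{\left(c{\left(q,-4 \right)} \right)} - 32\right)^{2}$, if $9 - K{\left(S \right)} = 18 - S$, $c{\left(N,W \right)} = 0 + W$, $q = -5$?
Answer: $2025$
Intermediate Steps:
$c{\left(N,W \right)} = W$
$K{\left(S \right)} = -9 + S$ ($K{\left(S \right)} = 9 - \left(18 - S\right) = 9 + \left(-18 + S\right) = -9 + S$)
$\left(K{\left(c{\left(q,-4 \right)} \right)} - 32\right)^{2} = \left(\left(-9 - 4\right) - 32\right)^{2} = \left(-13 - 32\right)^{2} = \left(-45\right)^{2} = 2025$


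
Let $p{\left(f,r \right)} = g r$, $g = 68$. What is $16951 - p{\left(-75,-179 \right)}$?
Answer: $29123$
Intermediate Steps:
$p{\left(f,r \right)} = 68 r$
$16951 - p{\left(-75,-179 \right)} = 16951 - 68 \left(-179\right) = 16951 - -12172 = 16951 + 12172 = 29123$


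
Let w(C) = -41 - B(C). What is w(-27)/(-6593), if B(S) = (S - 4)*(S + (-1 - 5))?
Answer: 56/347 ≈ 0.16138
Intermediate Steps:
B(S) = (-6 + S)*(-4 + S) (B(S) = (-4 + S)*(S - 6) = (-4 + S)*(-6 + S) = (-6 + S)*(-4 + S))
w(C) = -65 - C² + 10*C (w(C) = -41 - (24 + C² - 10*C) = -41 + (-24 - C² + 10*C) = -65 - C² + 10*C)
w(-27)/(-6593) = (-65 - 1*(-27)² + 10*(-27))/(-6593) = (-65 - 1*729 - 270)*(-1/6593) = (-65 - 729 - 270)*(-1/6593) = -1064*(-1/6593) = 56/347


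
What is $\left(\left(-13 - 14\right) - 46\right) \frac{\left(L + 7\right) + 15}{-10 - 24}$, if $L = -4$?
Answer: $\frac{657}{17} \approx 38.647$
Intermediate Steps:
$\left(\left(-13 - 14\right) - 46\right) \frac{\left(L + 7\right) + 15}{-10 - 24} = \left(\left(-13 - 14\right) - 46\right) \frac{\left(-4 + 7\right) + 15}{-10 - 24} = \left(\left(-13 - 14\right) - 46\right) \frac{3 + 15}{-34} = \left(-27 - 46\right) 18 \left(- \frac{1}{34}\right) = \left(-73\right) \left(- \frac{9}{17}\right) = \frac{657}{17}$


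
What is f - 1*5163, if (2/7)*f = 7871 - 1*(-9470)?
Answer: 111061/2 ≈ 55531.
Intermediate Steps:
f = 121387/2 (f = 7*(7871 - 1*(-9470))/2 = 7*(7871 + 9470)/2 = (7/2)*17341 = 121387/2 ≈ 60694.)
f - 1*5163 = 121387/2 - 1*5163 = 121387/2 - 5163 = 111061/2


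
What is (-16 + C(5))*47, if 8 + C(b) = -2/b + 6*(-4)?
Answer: -11374/5 ≈ -2274.8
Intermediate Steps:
C(b) = -32 - 2/b (C(b) = -8 + (-2/b + 6*(-4)) = -8 + (-2/b - 24) = -8 + (-24 - 2/b) = -32 - 2/b)
(-16 + C(5))*47 = (-16 + (-32 - 2/5))*47 = (-16 + (-32 - 2*⅕))*47 = (-16 + (-32 - ⅖))*47 = (-16 - 162/5)*47 = -242/5*47 = -11374/5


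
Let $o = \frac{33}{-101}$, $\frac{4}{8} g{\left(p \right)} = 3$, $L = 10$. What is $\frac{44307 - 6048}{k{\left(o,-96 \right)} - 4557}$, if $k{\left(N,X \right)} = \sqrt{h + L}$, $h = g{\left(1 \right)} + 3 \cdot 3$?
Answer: $- \frac{38259}{4552} \approx -8.4049$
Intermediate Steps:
$g{\left(p \right)} = 6$ ($g{\left(p \right)} = 2 \cdot 3 = 6$)
$h = 15$ ($h = 6 + 3 \cdot 3 = 6 + 9 = 15$)
$o = - \frac{33}{101}$ ($o = 33 \left(- \frac{1}{101}\right) = - \frac{33}{101} \approx -0.32673$)
$k{\left(N,X \right)} = 5$ ($k{\left(N,X \right)} = \sqrt{15 + 10} = \sqrt{25} = 5$)
$\frac{44307 - 6048}{k{\left(o,-96 \right)} - 4557} = \frac{44307 - 6048}{5 - 4557} = \frac{38259}{-4552} = 38259 \left(- \frac{1}{4552}\right) = - \frac{38259}{4552}$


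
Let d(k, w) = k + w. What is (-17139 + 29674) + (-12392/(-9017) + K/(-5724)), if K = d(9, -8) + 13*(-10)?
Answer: 215681636927/17204436 ≈ 12536.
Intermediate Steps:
K = -129 (K = (9 - 8) + 13*(-10) = 1 - 130 = -129)
(-17139 + 29674) + (-12392/(-9017) + K/(-5724)) = (-17139 + 29674) + (-12392/(-9017) - 129/(-5724)) = 12535 + (-12392*(-1/9017) - 129*(-1/5724)) = 12535 + (12392/9017 + 43/1908) = 12535 + 24031667/17204436 = 215681636927/17204436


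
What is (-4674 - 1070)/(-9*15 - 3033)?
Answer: 359/198 ≈ 1.8131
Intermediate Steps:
(-4674 - 1070)/(-9*15 - 3033) = -5744/(-135 - 3033) = -5744/(-3168) = -5744*(-1/3168) = 359/198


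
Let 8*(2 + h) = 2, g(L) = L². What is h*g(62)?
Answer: -6727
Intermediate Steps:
h = -7/4 (h = -2 + (⅛)*2 = -2 + ¼ = -7/4 ≈ -1.7500)
h*g(62) = -7/4*62² = -7/4*3844 = -6727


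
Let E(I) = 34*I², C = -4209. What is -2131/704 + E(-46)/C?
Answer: -2592085/128832 ≈ -20.120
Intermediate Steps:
-2131/704 + E(-46)/C = -2131/704 + (34*(-46)²)/(-4209) = -2131*1/704 + (34*2116)*(-1/4209) = -2131/704 + 71944*(-1/4209) = -2131/704 - 3128/183 = -2592085/128832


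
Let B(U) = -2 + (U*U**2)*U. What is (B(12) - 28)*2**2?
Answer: 82824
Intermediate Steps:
B(U) = -2 + U**4 (B(U) = -2 + U**3*U = -2 + U**4)
(B(12) - 28)*2**2 = ((-2 + 12**4) - 28)*2**2 = ((-2 + 20736) - 28)*4 = (20734 - 28)*4 = 20706*4 = 82824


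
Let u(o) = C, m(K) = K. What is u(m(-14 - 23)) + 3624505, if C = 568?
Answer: 3625073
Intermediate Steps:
u(o) = 568
u(m(-14 - 23)) + 3624505 = 568 + 3624505 = 3625073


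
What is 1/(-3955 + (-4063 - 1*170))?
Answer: -1/8188 ≈ -0.00012213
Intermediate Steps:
1/(-3955 + (-4063 - 1*170)) = 1/(-3955 + (-4063 - 170)) = 1/(-3955 - 4233) = 1/(-8188) = -1/8188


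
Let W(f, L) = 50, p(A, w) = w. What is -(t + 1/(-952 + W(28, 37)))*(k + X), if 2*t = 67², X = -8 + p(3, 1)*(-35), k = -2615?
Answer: 2690611002/451 ≈ 5.9659e+6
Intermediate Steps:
X = -43 (X = -8 + 1*(-35) = -8 - 35 = -43)
t = 4489/2 (t = (½)*67² = (½)*4489 = 4489/2 ≈ 2244.5)
-(t + 1/(-952 + W(28, 37)))*(k + X) = -(4489/2 + 1/(-952 + 50))*(-2615 - 43) = -(4489/2 + 1/(-902))*(-2658) = -(4489/2 - 1/902)*(-2658) = -1012269*(-2658)/451 = -1*(-2690611002/451) = 2690611002/451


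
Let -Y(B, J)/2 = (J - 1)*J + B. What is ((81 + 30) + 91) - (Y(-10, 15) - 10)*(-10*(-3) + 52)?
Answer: 33822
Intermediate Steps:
Y(B, J) = -2*B - 2*J*(-1 + J) (Y(B, J) = -2*((J - 1)*J + B) = -2*((-1 + J)*J + B) = -2*(J*(-1 + J) + B) = -2*(B + J*(-1 + J)) = -2*B - 2*J*(-1 + J))
((81 + 30) + 91) - (Y(-10, 15) - 10)*(-10*(-3) + 52) = ((81 + 30) + 91) - ((-2*(-10) - 2*15**2 + 2*15) - 10)*(-10*(-3) + 52) = (111 + 91) - ((20 - 2*225 + 30) - 10)*(30 + 52) = 202 - ((20 - 450 + 30) - 10)*82 = 202 - (-400 - 10)*82 = 202 - (-410)*82 = 202 - 1*(-33620) = 202 + 33620 = 33822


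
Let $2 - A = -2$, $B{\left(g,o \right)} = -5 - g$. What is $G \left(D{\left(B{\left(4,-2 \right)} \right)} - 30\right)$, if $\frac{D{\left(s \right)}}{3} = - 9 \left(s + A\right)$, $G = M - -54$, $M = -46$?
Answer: $840$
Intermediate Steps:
$A = 4$ ($A = 2 - -2 = 2 + 2 = 4$)
$G = 8$ ($G = -46 - -54 = -46 + 54 = 8$)
$D{\left(s \right)} = -108 - 27 s$ ($D{\left(s \right)} = 3 \left(- 9 \left(s + 4\right)\right) = 3 \left(- 9 \left(4 + s\right)\right) = 3 \left(-36 - 9 s\right) = -108 - 27 s$)
$G \left(D{\left(B{\left(4,-2 \right)} \right)} - 30\right) = 8 \left(\left(-108 - 27 \left(-5 - 4\right)\right) - 30\right) = 8 \left(\left(-108 - -243\right) - 30\right) = 8 \left(\left(-108 + 243\right) - 30\right) = 8 \left(135 - 30\right) = 8 \cdot 105 = 840$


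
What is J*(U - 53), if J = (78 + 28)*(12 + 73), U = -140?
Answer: -1738930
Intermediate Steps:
J = 9010 (J = 106*85 = 9010)
J*(U - 53) = 9010*(-140 - 53) = 9010*(-193) = -1738930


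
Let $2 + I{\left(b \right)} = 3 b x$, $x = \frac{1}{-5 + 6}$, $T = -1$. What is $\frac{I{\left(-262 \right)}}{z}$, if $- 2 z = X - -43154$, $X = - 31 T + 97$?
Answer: $\frac{788}{21641} \approx 0.036412$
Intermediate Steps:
$x = 1$ ($x = 1^{-1} = 1$)
$X = 128$ ($X = \left(-31\right) \left(-1\right) + 97 = 31 + 97 = 128$)
$I{\left(b \right)} = -2 + 3 b$ ($I{\left(b \right)} = -2 + 3 b 1 = -2 + 3 b$)
$z = -21641$ ($z = - \frac{128 - -43154}{2} = - \frac{128 + 43154}{2} = \left(- \frac{1}{2}\right) 43282 = -21641$)
$\frac{I{\left(-262 \right)}}{z} = \frac{-2 + 3 \left(-262\right)}{-21641} = \left(-2 - 786\right) \left(- \frac{1}{21641}\right) = \left(-788\right) \left(- \frac{1}{21641}\right) = \frac{788}{21641}$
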